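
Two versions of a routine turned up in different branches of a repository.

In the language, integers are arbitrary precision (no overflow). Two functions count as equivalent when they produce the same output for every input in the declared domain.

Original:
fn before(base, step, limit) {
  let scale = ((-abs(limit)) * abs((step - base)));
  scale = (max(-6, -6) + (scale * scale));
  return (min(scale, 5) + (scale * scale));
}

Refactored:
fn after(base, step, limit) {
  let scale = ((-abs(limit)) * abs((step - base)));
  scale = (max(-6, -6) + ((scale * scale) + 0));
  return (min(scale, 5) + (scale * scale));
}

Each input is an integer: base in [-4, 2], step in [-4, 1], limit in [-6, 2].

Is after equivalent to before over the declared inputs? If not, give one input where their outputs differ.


Differences: arithmetic usage differs, constant usage differs — yet all 378 inputs agree.
verdict: equivalent


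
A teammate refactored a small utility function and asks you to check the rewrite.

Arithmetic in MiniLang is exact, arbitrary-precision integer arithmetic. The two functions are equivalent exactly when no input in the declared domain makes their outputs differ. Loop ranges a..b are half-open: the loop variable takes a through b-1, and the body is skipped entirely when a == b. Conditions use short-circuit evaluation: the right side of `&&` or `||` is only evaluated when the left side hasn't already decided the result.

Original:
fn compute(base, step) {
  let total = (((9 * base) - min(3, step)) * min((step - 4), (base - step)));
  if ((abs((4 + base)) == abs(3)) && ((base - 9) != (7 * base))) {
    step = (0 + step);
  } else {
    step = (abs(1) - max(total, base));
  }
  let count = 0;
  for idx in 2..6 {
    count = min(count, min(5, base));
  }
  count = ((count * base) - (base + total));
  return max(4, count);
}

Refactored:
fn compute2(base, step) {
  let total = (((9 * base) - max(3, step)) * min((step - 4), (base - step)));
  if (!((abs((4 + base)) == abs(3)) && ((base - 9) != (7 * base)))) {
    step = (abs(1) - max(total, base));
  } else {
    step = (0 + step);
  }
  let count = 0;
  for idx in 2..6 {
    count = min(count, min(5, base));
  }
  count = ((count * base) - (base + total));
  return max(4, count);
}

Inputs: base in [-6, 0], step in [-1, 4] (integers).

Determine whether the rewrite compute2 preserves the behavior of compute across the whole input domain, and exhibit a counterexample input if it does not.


On input base=0, step=-1, compute returns 5 while compute2 returns 4.
verdict: not equivalent; witness: base=0, step=-1


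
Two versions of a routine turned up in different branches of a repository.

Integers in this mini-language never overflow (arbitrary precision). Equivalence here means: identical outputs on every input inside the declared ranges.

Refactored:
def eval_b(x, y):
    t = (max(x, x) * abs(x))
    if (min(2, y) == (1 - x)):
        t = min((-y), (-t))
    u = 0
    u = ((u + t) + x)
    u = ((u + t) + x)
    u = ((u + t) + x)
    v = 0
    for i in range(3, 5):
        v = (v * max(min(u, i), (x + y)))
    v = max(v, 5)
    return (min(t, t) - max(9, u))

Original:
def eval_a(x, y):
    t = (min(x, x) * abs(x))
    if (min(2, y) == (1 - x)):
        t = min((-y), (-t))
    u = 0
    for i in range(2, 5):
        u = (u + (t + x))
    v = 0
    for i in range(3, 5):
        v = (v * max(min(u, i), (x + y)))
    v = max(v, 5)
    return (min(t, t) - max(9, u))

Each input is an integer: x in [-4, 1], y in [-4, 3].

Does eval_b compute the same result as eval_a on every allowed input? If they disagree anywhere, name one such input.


The one real change (`min(x, x)` became `max(x, x)`) has no effect anywhere in the declared ranges; all 48 inputs agree.
verdict: equivalent


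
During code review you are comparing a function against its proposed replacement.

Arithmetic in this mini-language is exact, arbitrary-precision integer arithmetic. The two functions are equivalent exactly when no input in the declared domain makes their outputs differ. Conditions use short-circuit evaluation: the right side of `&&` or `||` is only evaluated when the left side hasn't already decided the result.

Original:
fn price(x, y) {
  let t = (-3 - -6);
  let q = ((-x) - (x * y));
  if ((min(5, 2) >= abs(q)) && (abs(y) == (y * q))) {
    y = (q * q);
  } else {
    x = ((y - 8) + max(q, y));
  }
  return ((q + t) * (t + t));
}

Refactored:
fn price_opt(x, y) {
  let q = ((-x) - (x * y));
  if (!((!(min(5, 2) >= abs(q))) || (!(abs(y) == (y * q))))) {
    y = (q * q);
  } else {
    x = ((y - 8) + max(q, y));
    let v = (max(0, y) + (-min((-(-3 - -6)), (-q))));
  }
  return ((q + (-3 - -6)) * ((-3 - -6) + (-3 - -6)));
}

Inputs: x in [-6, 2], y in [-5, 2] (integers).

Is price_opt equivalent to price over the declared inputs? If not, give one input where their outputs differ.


Differences: constant usage differs, plus boolean connective usage differs, plus local variable names differ, plus arithmetic usage differs, plus min/max/abs usage differs — yet all 72 inputs agree.
verdict: equivalent


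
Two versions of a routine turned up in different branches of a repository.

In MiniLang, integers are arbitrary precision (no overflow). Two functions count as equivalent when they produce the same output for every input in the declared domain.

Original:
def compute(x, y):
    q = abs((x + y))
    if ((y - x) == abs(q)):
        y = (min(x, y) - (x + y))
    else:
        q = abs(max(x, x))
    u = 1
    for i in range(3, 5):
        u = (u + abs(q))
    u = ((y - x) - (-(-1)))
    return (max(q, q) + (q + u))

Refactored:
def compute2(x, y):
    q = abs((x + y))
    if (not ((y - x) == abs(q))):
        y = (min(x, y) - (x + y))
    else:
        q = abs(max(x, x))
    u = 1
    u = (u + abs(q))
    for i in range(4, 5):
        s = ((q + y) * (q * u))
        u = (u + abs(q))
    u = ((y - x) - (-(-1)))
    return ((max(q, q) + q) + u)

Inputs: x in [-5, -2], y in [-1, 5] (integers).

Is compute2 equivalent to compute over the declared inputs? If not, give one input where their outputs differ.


Evaluate both at x=-5, y=-1.
compute: q=6, then ((y - x) == abs(q)) is false, then q=5, then u=1, then (i=3), then u=6, then (i=4), then u=11, then u=3, then returns 13
compute2: q=6, then (not ((y - x) == abs(q))) is true, then y=1, then u=1, then u=7, then (i=4), then s=294, then u=13, then u=5, then returns 17
13 vs 17 — the two versions disagree here.
verdict: not equivalent; witness: x=-5, y=-1


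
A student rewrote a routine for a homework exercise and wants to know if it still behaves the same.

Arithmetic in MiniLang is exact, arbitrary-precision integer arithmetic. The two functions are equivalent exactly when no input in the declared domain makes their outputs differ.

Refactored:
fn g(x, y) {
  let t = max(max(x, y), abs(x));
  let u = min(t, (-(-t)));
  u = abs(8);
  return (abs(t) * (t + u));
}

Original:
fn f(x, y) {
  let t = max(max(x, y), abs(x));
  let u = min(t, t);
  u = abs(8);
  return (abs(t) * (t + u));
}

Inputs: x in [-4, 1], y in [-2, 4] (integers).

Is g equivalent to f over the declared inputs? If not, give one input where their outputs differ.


Reading the diff, among the changes: same computation, different form.
As a probe, take x=-3, y=1: f runs t becomes 3; next u becomes 3; next u becomes 8; next final value 33; g runs t becomes 3; next u becomes 3; next u becomes 8; next final value 33; both end at 33.
Sweeping the whole domain (42 inputs) finds no disagreement.
verdict: equivalent


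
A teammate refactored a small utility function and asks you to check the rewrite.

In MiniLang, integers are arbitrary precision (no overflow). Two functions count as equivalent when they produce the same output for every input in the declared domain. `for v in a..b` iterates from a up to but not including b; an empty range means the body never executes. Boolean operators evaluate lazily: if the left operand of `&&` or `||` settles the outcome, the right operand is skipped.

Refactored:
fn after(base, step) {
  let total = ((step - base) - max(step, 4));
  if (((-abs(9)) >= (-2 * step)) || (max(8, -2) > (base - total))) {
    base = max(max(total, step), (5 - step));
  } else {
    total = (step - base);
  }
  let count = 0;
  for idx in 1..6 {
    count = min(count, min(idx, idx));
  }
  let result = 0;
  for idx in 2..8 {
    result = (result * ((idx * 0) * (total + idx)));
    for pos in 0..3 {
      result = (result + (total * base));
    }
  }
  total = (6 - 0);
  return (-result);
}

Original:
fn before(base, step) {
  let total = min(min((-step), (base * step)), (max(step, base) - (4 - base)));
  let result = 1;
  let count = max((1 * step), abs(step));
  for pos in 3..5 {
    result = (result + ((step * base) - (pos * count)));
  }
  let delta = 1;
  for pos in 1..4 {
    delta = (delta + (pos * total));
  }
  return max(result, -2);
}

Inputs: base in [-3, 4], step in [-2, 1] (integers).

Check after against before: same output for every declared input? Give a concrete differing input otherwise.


Run the pair on base=-3, step=-2.
before: total becomes -9; next result becomes 1; next count becomes 2; next at pos=3:; next result becomes 1; next at pos=4:; next result becomes -1; next delta becomes 1; next at pos=1:; next delta becomes -8; next at pos=2:; next delta becomes -26; next at pos=3:; next delta becomes -53; next final value -1
after: total becomes -3; next (((-abs(9)) >= (-2 * step)) || (max(8, -2) > (base - total))) evaluates to true; next base becomes 7; next count becomes 0; next at idx=1:; next count becomes 0; next at idx=2:; next count becomes 0; next at idx=3:; next count becomes 0; next at idx=4:; next count becomes 0; next at idx=5:; next count becomes 0; next result becomes 0; next at idx=2:; next result becomes 0; next at pos=0:; next result becomes -21; next at pos=1:; next result becomes -42; next at pos=2:; next result becomes -63; next at idx=3:; next result becomes 0; next at pos=0:; next result becomes -21; next at pos=1:; next result becomes -42; next at pos=2:; next result becomes -63; next at idx=4:; next result becomes 0; next at pos=0:; next result becomes -21; next at pos=1:; next result becomes -42; next at pos=2:; next result becomes -63; next at idx=5:; next result becomes 0; next at pos=0:; next result becomes -21; next at pos=1:; next result becomes -42; next at pos=2:; next result becomes -63; next at idx=6:; next result becomes 0; next at pos=0:; next result becomes -21; next at pos=1:; next result becomes -42; next at pos=2:; next result becomes -63; next at idx=7:; next result becomes 0; next at pos=0:; next result becomes -21; next at pos=1:; next result becomes -42; next at pos=2:; next result becomes -63; next total becomes 6; next final value 63
-1 != 63, so the rewrite changes behavior.
verdict: not equivalent; witness: base=-3, step=-2


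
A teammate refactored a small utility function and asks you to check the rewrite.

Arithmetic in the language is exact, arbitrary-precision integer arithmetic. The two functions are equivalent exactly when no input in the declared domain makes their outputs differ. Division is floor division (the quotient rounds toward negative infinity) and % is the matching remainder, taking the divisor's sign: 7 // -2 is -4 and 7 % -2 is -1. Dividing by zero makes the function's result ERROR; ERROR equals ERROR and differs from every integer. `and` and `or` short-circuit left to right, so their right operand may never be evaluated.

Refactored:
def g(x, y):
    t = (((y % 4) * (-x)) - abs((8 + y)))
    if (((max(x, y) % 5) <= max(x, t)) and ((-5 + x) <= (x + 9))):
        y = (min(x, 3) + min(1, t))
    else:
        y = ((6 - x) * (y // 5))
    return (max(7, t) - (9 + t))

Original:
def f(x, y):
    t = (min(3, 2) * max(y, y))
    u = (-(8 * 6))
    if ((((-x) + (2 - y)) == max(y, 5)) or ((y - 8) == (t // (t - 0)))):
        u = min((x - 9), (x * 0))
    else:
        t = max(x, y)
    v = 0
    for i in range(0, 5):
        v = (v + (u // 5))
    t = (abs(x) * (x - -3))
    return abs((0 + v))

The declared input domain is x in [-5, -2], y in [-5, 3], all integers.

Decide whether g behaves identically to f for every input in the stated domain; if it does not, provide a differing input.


Run the pair on x=-5, y=-5.
f: t = -10; u = -48; ((((-x) + (2 - y)) == max(y, 5)) or ((y - 8) == (t // (t - 0)))) -> false; t = -5; v = 0; [i=0]; v = -10; [i=1]; v = -20; [i=2]; v = -30; [i=3]; v = -40; [i=4]; v = -50; t = -10; return 50
g: t = 12; (((max(x, y) % 5) <= max(x, t)) and ((-5 + x) <= (x + 9))) -> true; y = -4; return -9
50 != -9, so the rewrite changes behavior.
verdict: not equivalent; witness: x=-5, y=-5


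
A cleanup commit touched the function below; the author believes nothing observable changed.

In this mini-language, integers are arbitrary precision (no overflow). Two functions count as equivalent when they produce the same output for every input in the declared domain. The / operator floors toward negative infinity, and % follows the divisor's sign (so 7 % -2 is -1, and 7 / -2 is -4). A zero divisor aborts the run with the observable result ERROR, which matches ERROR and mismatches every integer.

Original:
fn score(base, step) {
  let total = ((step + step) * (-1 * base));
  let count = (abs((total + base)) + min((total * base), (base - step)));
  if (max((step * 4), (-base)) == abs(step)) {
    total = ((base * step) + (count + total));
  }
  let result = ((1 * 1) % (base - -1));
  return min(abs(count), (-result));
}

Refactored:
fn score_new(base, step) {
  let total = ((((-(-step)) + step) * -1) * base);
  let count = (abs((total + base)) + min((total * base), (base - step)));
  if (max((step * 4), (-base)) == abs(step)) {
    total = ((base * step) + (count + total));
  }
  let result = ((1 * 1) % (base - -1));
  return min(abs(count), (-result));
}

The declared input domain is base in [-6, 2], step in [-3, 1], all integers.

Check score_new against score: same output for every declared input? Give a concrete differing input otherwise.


This is a faithful refactor — same computation, different form, but the computed results match everywhere.
One worked example (base=0, step=-2) — score: total = 0; count = 0; (max((step * 4), (-base)) == abs(step)) -> false; result = 0; return 0; score_new: total = 0; count = 0; (max((step * 4), (-base)) == abs(step)) -> false; result = 0; return 0; agreement on 0.
Every one of the 45 inputs gives matching results.
verdict: equivalent


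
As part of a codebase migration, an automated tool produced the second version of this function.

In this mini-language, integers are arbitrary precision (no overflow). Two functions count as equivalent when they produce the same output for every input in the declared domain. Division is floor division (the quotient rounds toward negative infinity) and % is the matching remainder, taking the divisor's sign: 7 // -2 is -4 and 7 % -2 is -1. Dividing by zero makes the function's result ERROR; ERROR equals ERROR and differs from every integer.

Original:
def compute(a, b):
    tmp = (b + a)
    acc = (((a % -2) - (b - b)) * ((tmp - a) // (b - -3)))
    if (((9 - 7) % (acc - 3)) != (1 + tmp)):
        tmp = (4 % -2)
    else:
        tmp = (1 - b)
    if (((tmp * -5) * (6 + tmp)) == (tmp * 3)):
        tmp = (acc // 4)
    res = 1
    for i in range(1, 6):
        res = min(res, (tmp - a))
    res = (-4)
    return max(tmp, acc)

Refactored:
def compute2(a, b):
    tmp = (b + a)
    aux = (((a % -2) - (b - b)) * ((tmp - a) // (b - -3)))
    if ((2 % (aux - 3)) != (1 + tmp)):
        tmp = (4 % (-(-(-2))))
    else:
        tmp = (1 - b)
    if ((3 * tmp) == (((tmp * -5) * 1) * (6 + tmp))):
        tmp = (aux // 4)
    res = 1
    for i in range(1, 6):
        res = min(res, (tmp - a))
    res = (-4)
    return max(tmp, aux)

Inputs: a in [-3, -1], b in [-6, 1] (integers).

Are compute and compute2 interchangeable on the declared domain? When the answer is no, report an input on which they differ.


The two versions differ — the changes include arithmetic usage differs, and constant usage differs, and local variable names differ.
Spot check at a=-3, b=1 — compute: tmp = -2; acc = 0; (((9 - 7) % (acc - 3)) != (1 + tmp)) -> false; tmp = 0; (((tmp * -5) * (6 + tmp)) == (tmp * 3)) -> true; tmp = 0; res = 1; [i=1]; res = 1; [i=2]; res = 1; [i=3]; res = 1; [i=4]; res = 1; [i=5]; res = 1; res = -4; return 0. compute2: tmp = -2; aux = 0; ((2 % (aux - 3)) != (1 + tmp)) -> false; tmp = 0; ((3 * tmp) == (((tmp * -5) * 1) * (6 + tmp))) -> true; tmp = 0; res = 1; [i=1]; res = 1; [i=2]; res = 1; [i=3]; res = 1; [i=4]; res = 1; [i=5]; res = 1; res = -4; return 0. Both give 0.
Sweeping the whole domain (24 inputs) finds no disagreement.
verdict: equivalent


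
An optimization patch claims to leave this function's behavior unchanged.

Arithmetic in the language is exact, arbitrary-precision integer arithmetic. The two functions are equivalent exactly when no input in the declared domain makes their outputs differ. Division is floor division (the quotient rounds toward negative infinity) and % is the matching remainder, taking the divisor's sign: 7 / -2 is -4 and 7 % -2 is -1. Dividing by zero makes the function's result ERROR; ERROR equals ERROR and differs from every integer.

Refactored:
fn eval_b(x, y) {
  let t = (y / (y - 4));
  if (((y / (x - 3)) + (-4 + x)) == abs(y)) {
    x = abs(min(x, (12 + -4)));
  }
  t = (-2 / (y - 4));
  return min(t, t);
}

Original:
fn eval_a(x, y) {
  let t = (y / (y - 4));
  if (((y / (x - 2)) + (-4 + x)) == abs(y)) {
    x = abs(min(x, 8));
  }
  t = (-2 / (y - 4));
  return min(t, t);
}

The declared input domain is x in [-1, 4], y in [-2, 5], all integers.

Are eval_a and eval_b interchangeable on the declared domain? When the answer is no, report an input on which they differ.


Not equivalent: x=2, y=-2 separates them (ERROR vs 0).
eval_a: t = 0; division by zero -> ERROR
eval_b: t = 0; (((y / (x - 3)) + (-4 + x)) == abs(y)) -> false; t = 0; return 0
verdict: not equivalent; witness: x=2, y=-2


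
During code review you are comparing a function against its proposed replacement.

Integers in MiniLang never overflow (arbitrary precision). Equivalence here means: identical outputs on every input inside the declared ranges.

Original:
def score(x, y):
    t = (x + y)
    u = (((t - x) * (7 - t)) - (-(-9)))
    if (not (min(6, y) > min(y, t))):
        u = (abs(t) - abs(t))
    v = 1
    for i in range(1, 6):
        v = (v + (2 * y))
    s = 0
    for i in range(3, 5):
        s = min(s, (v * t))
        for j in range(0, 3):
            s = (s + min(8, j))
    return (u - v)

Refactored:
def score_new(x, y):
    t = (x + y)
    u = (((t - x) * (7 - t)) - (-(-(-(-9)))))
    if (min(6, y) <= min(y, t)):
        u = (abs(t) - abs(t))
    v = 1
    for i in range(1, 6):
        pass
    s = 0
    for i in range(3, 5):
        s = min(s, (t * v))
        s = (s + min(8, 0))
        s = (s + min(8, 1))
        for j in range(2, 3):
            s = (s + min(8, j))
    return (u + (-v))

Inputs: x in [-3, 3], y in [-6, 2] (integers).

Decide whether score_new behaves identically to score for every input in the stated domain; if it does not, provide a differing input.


Take x=-3, y=-6.
score: t=-9, then u=-105, then (not (min(6, y) > min(y, t))) is false, then v=1, then (i=1), then v=-11, then (i=2), then v=-23, then (i=3), then v=-35, then (i=4), then v=-47, then (i=5), then v=-59, then s=0, then (i=3), then s=0, then (j=0), then s=0, then (j=1), then s=1, then (j=2), then s=3, then (i=4), then s=3, then (j=0), then s=3, then (j=1), then s=4, then (j=2), then s=6, then returns -46
score_new: t=-9, then u=-105, then (min(6, y) <= min(y, t)) is false, then v=1, then (i=1), then (i=2), then (i=3), then (i=4), then (i=5), then s=0, then (i=3), then s=-9, then s=-9, then s=-8, then (j=2), then s=-6, then (i=4), then s=-9, then s=-9, then s=-8, then (j=2), then s=-6, then returns -106
-46 != -106, so the rewrite changes behavior.
verdict: not equivalent; witness: x=-3, y=-6


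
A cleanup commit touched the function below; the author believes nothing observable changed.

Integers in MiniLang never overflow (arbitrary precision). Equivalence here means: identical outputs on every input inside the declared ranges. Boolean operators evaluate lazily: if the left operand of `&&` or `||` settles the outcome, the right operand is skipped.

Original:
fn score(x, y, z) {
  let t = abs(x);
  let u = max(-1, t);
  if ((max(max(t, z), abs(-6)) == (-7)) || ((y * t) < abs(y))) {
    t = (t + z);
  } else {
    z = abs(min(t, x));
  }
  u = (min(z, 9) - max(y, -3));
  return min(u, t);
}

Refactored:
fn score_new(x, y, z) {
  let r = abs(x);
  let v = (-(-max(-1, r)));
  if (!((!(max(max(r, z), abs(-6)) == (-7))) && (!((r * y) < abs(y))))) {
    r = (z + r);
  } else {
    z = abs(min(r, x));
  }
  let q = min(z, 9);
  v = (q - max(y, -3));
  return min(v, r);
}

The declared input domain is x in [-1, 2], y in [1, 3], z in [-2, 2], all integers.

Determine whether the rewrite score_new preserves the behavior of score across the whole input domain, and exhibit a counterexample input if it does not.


Equivalent — the differences include statement counts differ; and local variable names differ; and boolean connective usage differs, yet no declared input distinguishes the two.
Spot check at x=0, y=1, z=-1 — score: t = 0; u = 0; ((max(max(t, z), abs(-6)) == (-7)) || ((y * t) < abs(y))) -> true; t = -1; u = -2; return -2. score_new: r = 0; v = 0; (!((!(max(max(r, z), abs(-6)) == (-7))) && (!((r * y) < abs(y))))) -> true; r = -1; q = -1; v = -2; return -2. Both give -2.
An exhaustive pass over the 60 declared inputs shows identical outputs.
verdict: equivalent


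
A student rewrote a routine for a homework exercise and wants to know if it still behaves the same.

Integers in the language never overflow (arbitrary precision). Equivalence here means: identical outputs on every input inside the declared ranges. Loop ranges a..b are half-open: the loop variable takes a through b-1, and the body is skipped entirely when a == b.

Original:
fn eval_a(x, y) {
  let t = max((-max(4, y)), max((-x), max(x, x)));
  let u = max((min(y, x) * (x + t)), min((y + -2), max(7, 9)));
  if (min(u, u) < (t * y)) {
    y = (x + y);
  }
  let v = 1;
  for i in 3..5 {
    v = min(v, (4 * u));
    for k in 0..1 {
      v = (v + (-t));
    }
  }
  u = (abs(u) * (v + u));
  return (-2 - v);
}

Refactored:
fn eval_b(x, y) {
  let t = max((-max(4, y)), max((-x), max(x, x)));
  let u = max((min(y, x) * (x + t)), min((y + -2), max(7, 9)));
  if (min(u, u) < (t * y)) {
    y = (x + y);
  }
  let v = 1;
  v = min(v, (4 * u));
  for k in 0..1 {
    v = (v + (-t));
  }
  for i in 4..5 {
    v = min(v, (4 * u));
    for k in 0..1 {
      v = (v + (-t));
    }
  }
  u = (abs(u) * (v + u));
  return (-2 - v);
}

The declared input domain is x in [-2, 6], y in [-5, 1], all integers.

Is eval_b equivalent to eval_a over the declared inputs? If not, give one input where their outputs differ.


Reading the diff, among the changes: statement counts differ; arithmetic usage differs; constant usage differs; loop structure differs; min/max/abs usage differs.
Spot check at x=2, y=0 — eval_a: t := 2 | u := 0 | (min(u, u) < (t * y)): false | v := 1 | iter i=3: | v := 0 | iter k=0: | v := -2 | iter i=4: | v := -2 | iter k=0: | v := -4 | u := 0 | result 2. eval_b: t := 2 | u := 0 | (min(u, u) < (t * y)): false | v := 1 | v := 0 | iter k=0: | v := -2 | iter i=4: | v := -2 | iter k=0: | v := -4 | u := 0 | result 2. Both give 2.
Sweeping the whole domain (63 inputs) finds no disagreement.
verdict: equivalent


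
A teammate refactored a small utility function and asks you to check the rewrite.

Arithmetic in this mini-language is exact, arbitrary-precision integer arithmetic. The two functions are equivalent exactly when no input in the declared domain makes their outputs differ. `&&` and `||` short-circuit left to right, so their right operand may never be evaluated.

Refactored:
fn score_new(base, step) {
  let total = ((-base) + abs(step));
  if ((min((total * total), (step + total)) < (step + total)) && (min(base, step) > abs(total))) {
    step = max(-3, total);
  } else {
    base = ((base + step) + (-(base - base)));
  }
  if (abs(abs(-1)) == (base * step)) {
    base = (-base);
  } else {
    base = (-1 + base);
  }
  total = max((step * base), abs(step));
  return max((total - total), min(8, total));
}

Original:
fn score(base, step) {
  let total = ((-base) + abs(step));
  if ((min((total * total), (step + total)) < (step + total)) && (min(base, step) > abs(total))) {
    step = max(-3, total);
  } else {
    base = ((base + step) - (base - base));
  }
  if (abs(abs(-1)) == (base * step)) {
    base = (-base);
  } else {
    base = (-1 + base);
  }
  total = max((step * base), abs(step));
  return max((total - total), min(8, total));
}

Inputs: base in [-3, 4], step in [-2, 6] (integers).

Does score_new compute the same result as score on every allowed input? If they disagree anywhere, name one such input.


Changes here: arithmetic usage differs; the full 72-point sweep finds no disagreement.
verdict: equivalent


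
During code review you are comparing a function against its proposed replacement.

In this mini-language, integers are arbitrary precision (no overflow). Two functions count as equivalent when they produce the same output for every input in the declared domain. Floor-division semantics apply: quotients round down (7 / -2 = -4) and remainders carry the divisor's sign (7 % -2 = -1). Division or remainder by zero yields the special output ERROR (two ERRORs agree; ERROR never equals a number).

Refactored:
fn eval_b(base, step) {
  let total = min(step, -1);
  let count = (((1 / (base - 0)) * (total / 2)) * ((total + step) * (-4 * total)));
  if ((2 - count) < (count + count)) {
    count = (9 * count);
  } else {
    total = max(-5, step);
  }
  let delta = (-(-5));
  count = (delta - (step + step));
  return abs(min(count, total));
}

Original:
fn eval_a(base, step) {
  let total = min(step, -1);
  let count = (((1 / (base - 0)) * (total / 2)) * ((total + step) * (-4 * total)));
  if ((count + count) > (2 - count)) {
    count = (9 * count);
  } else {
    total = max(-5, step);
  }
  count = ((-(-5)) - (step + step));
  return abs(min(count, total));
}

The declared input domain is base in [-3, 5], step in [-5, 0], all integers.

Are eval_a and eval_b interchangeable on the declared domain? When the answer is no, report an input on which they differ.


This is a faithful refactor — statement counts differ, local variable names differ, comparison usage differs, but the computed results match everywhere.
As a probe, take base=-1, step=-1: eval_a runs total := -1 | count := -8 | ((count + count) > (2 - count)): false | total := -1 | count := 7 | result 1; eval_b runs total := -1 | count := -8 | ((2 - count) < (count + count)): false | total := -1 | delta := 5 | count := 7 | result 1; both end at 1.
An exhaustive pass over the 54 declared inputs shows identical outputs.
verdict: equivalent


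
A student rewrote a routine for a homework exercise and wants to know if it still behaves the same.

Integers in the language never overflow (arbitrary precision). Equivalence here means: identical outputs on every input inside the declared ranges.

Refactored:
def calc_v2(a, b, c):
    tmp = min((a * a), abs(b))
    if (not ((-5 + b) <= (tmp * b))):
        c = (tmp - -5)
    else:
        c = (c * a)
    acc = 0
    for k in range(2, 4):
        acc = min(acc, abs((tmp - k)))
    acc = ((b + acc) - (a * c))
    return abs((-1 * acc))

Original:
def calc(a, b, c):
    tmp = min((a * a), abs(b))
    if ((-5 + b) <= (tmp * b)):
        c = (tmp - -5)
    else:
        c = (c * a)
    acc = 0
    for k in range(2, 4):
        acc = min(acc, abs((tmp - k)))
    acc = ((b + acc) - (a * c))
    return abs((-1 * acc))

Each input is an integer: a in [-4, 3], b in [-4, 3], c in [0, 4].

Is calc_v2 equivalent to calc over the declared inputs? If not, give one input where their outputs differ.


The rewrite breaks on a=-4, b=-4, c=0, where the results are 4 and 32.
calc: tmp := 4 | ((-5 + b) <= (tmp * b)): false | c := 0 | acc := 0 | iter k=2: | acc := 0 | iter k=3: | acc := 0 | acc := -4 | result 4
calc_v2: tmp := 4 | (not ((-5 + b) <= (tmp * b))): true | c := 9 | acc := 0 | iter k=2: | acc := 0 | iter k=3: | acc := 0 | acc := 32 | result 32
verdict: not equivalent; witness: a=-4, b=-4, c=0


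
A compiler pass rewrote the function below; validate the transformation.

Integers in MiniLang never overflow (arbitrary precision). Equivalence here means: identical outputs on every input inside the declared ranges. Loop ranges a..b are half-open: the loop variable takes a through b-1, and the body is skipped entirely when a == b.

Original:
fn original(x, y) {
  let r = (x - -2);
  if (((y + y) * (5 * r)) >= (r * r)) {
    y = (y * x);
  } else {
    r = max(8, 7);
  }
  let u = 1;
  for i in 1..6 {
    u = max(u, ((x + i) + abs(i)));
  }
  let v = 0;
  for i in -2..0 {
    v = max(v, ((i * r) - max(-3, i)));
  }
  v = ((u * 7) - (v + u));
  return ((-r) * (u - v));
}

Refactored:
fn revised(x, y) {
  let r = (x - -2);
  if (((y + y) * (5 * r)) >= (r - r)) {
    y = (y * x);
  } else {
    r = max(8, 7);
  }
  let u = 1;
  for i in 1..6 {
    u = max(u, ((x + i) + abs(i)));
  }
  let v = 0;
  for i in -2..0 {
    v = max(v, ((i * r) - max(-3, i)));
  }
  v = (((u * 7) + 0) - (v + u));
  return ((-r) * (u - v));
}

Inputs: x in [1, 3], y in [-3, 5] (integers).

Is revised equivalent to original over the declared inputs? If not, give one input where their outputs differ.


Not equivalent: x=1, y=0 separates them (440 vs 165).
original: r = 3; (((y + y) * (5 * r)) >= (r * r)) -> false; r = 8; u = 1; [i=1]; u = 3; [i=2]; u = 5; [i=3]; u = 7; [i=4]; u = 9; [i=5]; u = 11; v = 0; [i=-2]; v = 0; [i=-1]; v = 0; v = 66; return 440
revised: r = 3; (((y + y) * (5 * r)) >= (r - r)) -> true; y = 0; u = 1; [i=1]; u = 3; [i=2]; u = 5; [i=3]; u = 7; [i=4]; u = 9; [i=5]; u = 11; v = 0; [i=-2]; v = 0; [i=-1]; v = 0; v = 66; return 165
verdict: not equivalent; witness: x=1, y=0


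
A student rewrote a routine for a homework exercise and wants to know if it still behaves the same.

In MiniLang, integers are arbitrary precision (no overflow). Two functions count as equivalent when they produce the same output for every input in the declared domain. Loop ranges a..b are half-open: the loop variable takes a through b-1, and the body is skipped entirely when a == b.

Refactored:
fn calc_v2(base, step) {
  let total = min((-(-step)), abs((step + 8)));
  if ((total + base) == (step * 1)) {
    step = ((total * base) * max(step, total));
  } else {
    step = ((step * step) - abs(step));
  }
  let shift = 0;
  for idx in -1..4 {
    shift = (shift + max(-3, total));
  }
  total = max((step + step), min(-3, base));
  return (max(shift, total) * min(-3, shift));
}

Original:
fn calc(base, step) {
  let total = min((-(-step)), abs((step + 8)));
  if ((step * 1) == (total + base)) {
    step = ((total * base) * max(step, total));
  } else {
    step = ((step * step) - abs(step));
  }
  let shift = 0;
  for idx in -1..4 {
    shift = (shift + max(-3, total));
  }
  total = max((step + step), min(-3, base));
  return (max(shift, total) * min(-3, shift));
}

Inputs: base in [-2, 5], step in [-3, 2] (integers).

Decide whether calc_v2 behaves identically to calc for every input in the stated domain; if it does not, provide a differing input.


Behavior is preserved: although same computation, different form, the outputs never diverge.
Spot check at base=1, step=-2 — calc: total = -2; ((step * 1) == (total + base)) -> false; step = 2; shift = 0; [idx=-1]; shift = -2; [idx=0]; shift = -4; [idx=1]; shift = -6; [idx=2]; shift = -8; [idx=3]; shift = -10; total = 4; return -40. calc_v2: total = -2; ((total + base) == (step * 1)) -> false; step = 2; shift = 0; [idx=-1]; shift = -2; [idx=0]; shift = -4; [idx=1]; shift = -6; [idx=2]; shift = -8; [idx=3]; shift = -10; total = 4; return -40. Both give -40.
An exhaustive pass over the 48 declared inputs shows identical outputs.
verdict: equivalent


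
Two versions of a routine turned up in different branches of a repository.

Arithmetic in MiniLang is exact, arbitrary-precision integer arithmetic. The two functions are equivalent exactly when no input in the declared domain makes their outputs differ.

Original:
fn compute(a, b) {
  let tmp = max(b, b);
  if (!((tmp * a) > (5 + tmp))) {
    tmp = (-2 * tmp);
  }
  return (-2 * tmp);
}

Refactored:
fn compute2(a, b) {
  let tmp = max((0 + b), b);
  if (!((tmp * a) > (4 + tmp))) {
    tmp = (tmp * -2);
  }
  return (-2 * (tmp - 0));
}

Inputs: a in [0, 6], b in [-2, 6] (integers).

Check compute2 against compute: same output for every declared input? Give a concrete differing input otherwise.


Evaluate both at a=2, b=5.
compute: tmp := 5 | (!((tmp * a) > (5 + tmp))): true | tmp := -10 | result 20
compute2: tmp := 5 | (!((tmp * a) > (4 + tmp))): false | result -10
20 against -10: the behavior changed.
verdict: not equivalent; witness: a=2, b=5


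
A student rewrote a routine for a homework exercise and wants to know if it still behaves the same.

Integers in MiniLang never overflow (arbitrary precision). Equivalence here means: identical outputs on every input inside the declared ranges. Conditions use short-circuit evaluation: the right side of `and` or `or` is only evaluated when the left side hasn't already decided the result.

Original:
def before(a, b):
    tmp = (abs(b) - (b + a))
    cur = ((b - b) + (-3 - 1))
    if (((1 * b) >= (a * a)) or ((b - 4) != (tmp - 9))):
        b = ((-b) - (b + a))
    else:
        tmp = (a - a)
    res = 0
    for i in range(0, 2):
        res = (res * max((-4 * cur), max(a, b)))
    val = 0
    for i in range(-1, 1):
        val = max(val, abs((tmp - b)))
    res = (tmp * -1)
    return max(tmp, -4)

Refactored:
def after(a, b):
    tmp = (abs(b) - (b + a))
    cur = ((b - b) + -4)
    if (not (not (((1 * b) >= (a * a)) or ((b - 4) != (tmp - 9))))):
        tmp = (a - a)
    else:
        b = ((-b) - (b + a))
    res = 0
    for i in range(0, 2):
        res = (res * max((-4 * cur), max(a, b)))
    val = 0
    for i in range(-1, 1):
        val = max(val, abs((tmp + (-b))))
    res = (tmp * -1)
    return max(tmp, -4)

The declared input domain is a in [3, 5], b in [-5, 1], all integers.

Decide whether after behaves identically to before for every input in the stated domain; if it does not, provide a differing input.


Consider the input a=3, b=-5.
before: tmp = 7; cur = -4; (((1 * b) >= (a * a)) or ((b - 4) != (tmp - 9))) -> true; b = 7; res = 0; [i=0]; res = 0; [i=1]; res = 0; val = 0; [i=-1]; val = 0; [i=0]; val = 0; res = -7; return 7
after: tmp = 7; cur = -4; (not (not (((1 * b) >= (a * a)) or ((b - 4) != (tmp - 9))))) -> true; tmp = 0; res = 0; [i=0]; res = 0; [i=1]; res = 0; val = 0; [i=-1]; val = 5; [i=0]; val = 5; res = 0; return 0
7 and 0 differ, so these are not the same function on this domain.
verdict: not equivalent; witness: a=3, b=-5


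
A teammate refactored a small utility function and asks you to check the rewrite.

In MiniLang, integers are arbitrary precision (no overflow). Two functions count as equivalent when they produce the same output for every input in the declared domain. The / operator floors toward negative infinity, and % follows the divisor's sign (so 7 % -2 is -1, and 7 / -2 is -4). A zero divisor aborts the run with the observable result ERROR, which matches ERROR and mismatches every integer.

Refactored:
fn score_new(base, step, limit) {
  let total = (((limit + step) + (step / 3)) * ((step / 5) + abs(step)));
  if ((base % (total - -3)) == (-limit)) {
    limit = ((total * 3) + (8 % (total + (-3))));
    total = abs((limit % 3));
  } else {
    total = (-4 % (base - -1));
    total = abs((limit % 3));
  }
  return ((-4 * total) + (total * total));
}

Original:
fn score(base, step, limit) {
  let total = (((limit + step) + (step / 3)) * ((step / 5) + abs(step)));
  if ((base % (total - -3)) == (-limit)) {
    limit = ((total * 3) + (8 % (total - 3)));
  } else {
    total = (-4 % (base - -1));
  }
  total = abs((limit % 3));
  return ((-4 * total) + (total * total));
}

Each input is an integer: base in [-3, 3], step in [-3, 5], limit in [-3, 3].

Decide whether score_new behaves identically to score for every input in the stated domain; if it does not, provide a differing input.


This is a faithful refactor — min/max/abs usage differs; and statement counts differ; and arithmetic usage differs; and constant usage differs, but the computed results match everywhere.
Spot check at base=-1, step=1, limit=-1 — score: total = 0; ((base % (total - -3)) == (-limit)) -> false; division by zero -> ERROR. score_new: total = 0; ((base % (total - -3)) == (-limit)) -> false; division by zero -> ERROR. Both give ERROR.
Checked all 441 inputs in the declared domain: the outputs agree on every one.
verdict: equivalent


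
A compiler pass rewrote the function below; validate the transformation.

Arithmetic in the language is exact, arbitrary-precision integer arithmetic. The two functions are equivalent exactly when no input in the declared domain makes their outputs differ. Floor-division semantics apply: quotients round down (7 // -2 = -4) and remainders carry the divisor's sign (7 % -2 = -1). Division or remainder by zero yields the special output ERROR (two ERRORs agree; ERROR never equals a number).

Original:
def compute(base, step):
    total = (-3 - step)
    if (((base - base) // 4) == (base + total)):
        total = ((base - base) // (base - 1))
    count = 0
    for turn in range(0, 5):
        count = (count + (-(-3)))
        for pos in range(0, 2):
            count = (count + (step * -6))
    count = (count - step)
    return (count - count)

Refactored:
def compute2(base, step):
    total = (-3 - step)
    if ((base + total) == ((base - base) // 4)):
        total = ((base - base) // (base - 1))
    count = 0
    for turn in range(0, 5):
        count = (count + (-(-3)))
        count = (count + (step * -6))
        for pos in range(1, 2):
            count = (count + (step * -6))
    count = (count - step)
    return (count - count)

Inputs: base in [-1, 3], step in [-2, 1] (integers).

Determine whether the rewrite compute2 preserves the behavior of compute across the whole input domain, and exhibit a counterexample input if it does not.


Reading the diff, among the changes: arithmetic usage differs; constant usage differs; loop structure differs; statement counts differ.
Tracing base=-1, step=1: compute: total=-4, then (((base - base) // 4) == (base + total)) is false, then count=0, then (turn=0), then count=3, then (pos=0), then count=-3, then (pos=1), then count=-9, then (turn=1), then count=-6, then (pos=0), then count=-12, then (pos=1), then count=-18, then (turn=2), then count=-15, then (pos=0), then count=-21, then (pos=1), then count=-27, then (turn=3), then count=-24, then (pos=0), then count=-30, then (pos=1), then count=-36, then (turn=4), then count=-33, then (pos=0), then count=-39, then (pos=1), then count=-45, then count=-46, then returns 0 | compute2: total=-4, then ((base + total) == ((base - base) // 4)) is false, then count=0, then (turn=0), then count=3, then count=-3, then (pos=1), then count=-9, then (turn=1), then count=-6, then count=-12, then (pos=1), then count=-18, then (turn=2), then count=-15, then count=-21, then (pos=1), then count=-27, then (turn=3), then count=-24, then count=-30, then (pos=1), then count=-36, then (turn=4), then count=-33, then count=-39, then (pos=1), then count=-45, then count=-46, then returns 0 — matching result 0.
Every one of the 20 inputs gives matching results.
verdict: equivalent


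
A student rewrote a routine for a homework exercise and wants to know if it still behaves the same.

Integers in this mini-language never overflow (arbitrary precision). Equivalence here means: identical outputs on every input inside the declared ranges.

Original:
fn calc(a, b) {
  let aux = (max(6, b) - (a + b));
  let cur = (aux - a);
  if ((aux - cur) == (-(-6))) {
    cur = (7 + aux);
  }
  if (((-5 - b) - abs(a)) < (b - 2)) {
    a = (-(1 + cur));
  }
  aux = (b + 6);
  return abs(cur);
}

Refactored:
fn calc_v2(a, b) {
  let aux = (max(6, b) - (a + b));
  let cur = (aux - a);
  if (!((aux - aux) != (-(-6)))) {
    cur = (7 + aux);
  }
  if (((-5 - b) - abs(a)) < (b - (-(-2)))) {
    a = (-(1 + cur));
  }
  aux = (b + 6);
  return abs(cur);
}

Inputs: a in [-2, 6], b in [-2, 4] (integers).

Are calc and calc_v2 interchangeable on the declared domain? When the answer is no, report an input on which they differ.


There is a counterexample at a=6, b=-2: 9 on one side, 4 on the other.
calc: aux := 2 | cur := -4 | ((aux - cur) == (-(-6))): true | cur := 9 | (((-5 - b) - abs(a)) < (b - 2)): true | a := -10 | aux := 4 | result 9
calc_v2: aux := 2 | cur := -4 | (!((aux - aux) != (-(-6)))): false | (((-5 - b) - abs(a)) < (b - (-(-2)))): true | a := 3 | aux := 4 | result 4
verdict: not equivalent; witness: a=6, b=-2
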